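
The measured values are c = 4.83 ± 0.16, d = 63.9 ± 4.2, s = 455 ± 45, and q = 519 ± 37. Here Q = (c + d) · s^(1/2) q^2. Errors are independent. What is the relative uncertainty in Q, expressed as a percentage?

Let u = c + d = 68.7. δu = √(δc² + δd²) = √(0.0256 + 17.6) = 4.20, so δu/u = 0.0612.
Q is then a monomial in u, s, q:
δQ/Q = √((δu/u)² + (½·δs/s)² + (2·δq/q)²) = √(0.00374 + 0.00245 + 0.0203) = 0.163

16.3%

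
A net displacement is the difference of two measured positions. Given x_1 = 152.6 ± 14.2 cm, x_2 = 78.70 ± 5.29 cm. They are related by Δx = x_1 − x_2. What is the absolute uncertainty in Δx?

15.2 cm

Absolute uncertainties add in quadrature for a linear combination:
  (δx_1)² = 202;  (δx_2)² = 28.0
δΔx = √(230) = 15.2 cm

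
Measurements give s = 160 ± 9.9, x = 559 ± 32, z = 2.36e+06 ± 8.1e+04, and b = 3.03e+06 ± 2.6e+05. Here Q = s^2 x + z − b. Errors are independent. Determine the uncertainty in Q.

1.97e+06

Let p = s^2·x = 1.43e+07. δp/p = √((2·δs/s)² + (1·δx/x)²) = √(0.0153 + 0.00328) = 0.136, so δp = 1.95e+06.
Q = p + z − b: δQ = √(δp² + δz² + δb²) = √(3.81e+12 + 6.56e+09 + 6.76e+10) = 1.97e+06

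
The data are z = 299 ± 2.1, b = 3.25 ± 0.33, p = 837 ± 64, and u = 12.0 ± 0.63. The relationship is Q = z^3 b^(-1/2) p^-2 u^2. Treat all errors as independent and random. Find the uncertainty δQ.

590

Since Q is a product/quotient, work with relative uncertainties:
  (3·δz/z)² = (3×0.00702)² = 0.000444;  (−½·δb/b)² = (-0.5×0.102)² = 0.00258;  (-2·δp/p)² = (-2×0.0765)² = 0.0234;  (2·δu/u)² = (2×0.0525)² = 0.0110
δQ/Q = √(0.0374) = 0.193
Q = 3050, so δQ = 0.193 × 3050 = 590.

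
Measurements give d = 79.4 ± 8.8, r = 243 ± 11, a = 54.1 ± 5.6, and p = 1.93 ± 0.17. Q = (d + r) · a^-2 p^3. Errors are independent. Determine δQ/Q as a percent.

33.9%

Let u = d + r = 322. δu = √(δd² + δr²) = √(77.4 + 121) = 14.1, so δu/u = 0.0437.
Q is then a monomial in u, a, p:
δQ/Q = √((δu/u)² + (-2·δa/a)² + (3·δp/p)²) = √(0.00191 + 0.0429 + 0.0698) = 0.339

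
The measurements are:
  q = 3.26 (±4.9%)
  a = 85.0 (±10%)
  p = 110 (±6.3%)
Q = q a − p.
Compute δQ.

31.6

Let w = q·a = 277. δw/w = √((1·δq/q)² + (1·δa/a)²) = √(0.00240 + 0.0100) = 0.111, so δw = 30.9.
Q = w − p: δQ = √(δw² + δp²) = √(952 + 48.0) = 31.6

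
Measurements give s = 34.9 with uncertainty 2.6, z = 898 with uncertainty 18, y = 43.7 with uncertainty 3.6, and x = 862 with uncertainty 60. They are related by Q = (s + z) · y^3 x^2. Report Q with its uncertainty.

Let u = s + z = 933. δu = √(δs² + δz²) = √(6.76 + 324) = 18.2, so δu/u = 0.0195.
Q is then a monomial in u, y, x:
δQ/Q = √((δu/u)² + (3·δy/y)² + (2·δx/x)²) = √(0.000380 + 0.0611 + 0.0194) = 0.284
Q = 5.78e+13, so δQ = 0.284 × 5.78e+13 = 1.64e+13.

(5.78 ± 1.64) × 10^13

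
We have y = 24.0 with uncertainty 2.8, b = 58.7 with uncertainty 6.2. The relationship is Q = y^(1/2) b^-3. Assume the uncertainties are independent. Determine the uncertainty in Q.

7.8e-06

Products/powers → add relative errors in quadrature, weighted by exponent:
  (½·δy/y)² = (0.5×0.117)² = 0.00340;  (-3·δb/b)² = (-3×0.106)² = 0.100
δQ/Q = √(0.104) = 0.322
Q = 2.42e-05, so δQ = 0.322 × 2.42e-05 = 7.8e-06.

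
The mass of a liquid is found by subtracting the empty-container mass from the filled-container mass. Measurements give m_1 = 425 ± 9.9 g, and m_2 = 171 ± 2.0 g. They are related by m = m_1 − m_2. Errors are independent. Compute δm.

10.1 g

For a sum/difference, combine absolute errors in quadrature:
  (δm_1)² = 98.0;  (δm_2)² = 4.00
δm = √(102) = 10.1 g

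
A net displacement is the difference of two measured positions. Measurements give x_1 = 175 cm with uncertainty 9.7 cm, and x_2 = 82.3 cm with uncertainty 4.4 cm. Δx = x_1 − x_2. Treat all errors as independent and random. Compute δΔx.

Each term contributes (cᵢ δxᵢ)² to (δΔx)²:
  (δx_1)² = 94.1;  (δx_2)² = 19.4
δΔx = √(113) = 10.7 cm

10.7 cm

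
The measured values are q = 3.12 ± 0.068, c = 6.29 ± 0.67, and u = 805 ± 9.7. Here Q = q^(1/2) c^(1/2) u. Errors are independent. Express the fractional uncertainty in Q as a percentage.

5.57%

Q is a product of powers, so relative uncertainties combine in quadrature:
  (½·δq/q)² = (0.5×0.0218)² = 0.000119;  (½·δc/c)² = (0.5×0.107)² = 0.00284;  (1·δu/u)² = (1×0.0120)² = 0.000145
δQ/Q = √(0.00310) = 0.0557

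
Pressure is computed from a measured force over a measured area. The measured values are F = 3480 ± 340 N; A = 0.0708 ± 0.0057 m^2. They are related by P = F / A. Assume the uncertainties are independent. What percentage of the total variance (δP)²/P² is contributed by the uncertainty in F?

(δP/P)² = (1·δF/F)² + (-1·δA/A)²
  F term: (1×0.0977)² = 0.00955
  A term: (-1×0.0805)² = 0.00648
Total = 0.0160. Share from F = 0.00955/0.0160 = 0.596.

59.6%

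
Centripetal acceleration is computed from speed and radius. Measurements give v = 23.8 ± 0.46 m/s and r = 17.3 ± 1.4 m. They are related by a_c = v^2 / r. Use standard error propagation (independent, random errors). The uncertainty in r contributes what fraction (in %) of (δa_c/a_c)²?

(δa_c/a_c)² = (2·δv/v)² + (-1·δr/r)²
  v term: (2×0.0193)² = 0.00149
  r term: (-1×0.0809)² = 0.00655
Total = 0.00804. Share from r = 0.00655/0.00804 = 0.814.

81.4%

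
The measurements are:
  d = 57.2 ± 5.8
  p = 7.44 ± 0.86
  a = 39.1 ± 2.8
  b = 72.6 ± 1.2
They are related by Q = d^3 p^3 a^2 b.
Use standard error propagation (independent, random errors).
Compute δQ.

Relative error in a monomial: (δQ/Q)² = Σ (nᵢ · δxᵢ/xᵢ)².
  (3·δd/d)² = (3×0.101)² = 0.0925;  (3·δp/p)² = (3×0.116)² = 0.120;  (2·δa/a)² = (2×0.0716)² = 0.0205;  (1·δb/b)² = (1×0.0165)² = 0.000273
δQ/Q = √(0.234) = 0.483
Q = 8.55e+12, so δQ = 0.483 × 8.55e+12 = 4.13e+12.

4.13e+12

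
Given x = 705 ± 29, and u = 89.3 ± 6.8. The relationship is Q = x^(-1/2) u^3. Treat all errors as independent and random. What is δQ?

Products/powers → add relative errors in quadrature, weighted by exponent:
  (−½·δx/x)² = (-0.5×0.0411)² = 0.000423;  (3·δu/u)² = (3×0.0761)² = 0.0522
δQ/Q = √(0.0526) = 0.229
Q = 26800, so δQ = 0.229 × 26800 = 6150.

6150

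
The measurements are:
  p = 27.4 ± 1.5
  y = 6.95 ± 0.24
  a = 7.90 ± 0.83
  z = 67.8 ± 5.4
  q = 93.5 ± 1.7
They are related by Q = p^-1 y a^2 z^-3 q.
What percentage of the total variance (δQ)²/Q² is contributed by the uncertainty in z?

(δQ/Q)² = (-1·δp/p)² + (1·δy/y)² + (2·δa/a)² + (-3·δz/z)² + (1·δq/q)²
  p term: (-1×0.0547)² = 0.00300
  y term: (1×0.0345)² = 0.00119
  a term: (2×0.105)² = 0.0442
  z term: (-3×0.0796)² = 0.0571
  q term: (1×0.0182)² = 0.000331
Total = 0.106. Share from z = 0.0571/0.106 = 0.540.

54.0%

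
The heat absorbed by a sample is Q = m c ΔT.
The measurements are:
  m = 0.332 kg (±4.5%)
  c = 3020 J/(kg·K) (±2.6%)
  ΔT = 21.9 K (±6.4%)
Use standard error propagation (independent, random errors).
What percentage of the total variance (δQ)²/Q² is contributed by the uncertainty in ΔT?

60.3%

(δQ/Q)² = (1·δm/m)² + (1·δc/c)² + (1·δΔT/ΔT)²
  m term: (1×0.0450)² = 0.00202
  c term: (1×0.0260)² = 0.000676
  ΔT term: (1×0.0640)² = 0.00410
Total = 0.00680. Share from ΔT = 0.00410/0.00680 = 0.603.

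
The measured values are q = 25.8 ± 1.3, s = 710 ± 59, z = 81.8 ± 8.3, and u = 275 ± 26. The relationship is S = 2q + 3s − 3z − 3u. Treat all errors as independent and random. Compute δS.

S is a linear combination, so absolute uncertainties add in quadrature:
  (2·δq)² = 6.76;  (3·δs)² = 31300;  (3·δz)² = 620;  (3·δu)² = 6080
δS = √(38000) = 195

195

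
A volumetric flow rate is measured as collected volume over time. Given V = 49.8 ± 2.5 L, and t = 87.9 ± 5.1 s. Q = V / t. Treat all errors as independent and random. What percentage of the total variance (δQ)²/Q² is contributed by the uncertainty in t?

(δQ/Q)² = (1·δV/V)² + (-1·δt/t)²
  V term: (1×0.0502)² = 0.00252
  t term: (-1×0.0580)² = 0.00337
Total = 0.00589. Share from t = 0.00337/0.00589 = 0.572.

57.2%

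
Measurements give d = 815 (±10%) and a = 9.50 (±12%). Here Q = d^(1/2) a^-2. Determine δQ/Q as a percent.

Each factor contributes (exponent × relative error)² to (δQ/Q)²:
  (½·δd/d)² = (0.5×0.100)² = 0.00250;  (-2·δa/a)² = (-2×0.120)² = 0.0576
δQ/Q = √(0.0601) = 0.245

24.5%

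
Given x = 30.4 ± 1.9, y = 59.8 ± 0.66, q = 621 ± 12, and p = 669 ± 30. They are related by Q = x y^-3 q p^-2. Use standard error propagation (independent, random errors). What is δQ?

2.28e-08

Each factor contributes (exponent × relative error)² to (δQ/Q)²:
  (1·δx/x)² = (1×0.0625)² = 0.00391;  (-3·δy/y)² = (-3×0.0110)² = 0.00110;  (1·δq/q)² = (1×0.0193)² = 0.000373;  (-2·δp/p)² = (-2×0.0448)² = 0.00804
δQ/Q = √(0.0134) = 0.116
Q = 1.97e-07, so δQ = 0.116 × 1.97e-07 = 2.28e-08.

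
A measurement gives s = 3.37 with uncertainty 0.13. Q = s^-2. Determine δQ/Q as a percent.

Q ∝ s^-2, so δQ/Q = |-2| · δs/s = 2 × 0.0386 = 0.0772.

7.72%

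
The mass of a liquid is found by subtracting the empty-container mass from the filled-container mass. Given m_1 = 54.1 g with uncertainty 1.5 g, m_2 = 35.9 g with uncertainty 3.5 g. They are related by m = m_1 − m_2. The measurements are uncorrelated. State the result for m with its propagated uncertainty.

18.2 ± 3.81 g

Each term contributes (cᵢ δxᵢ)² to (δm)²:
  (δm_1)² = 2.25;  (δm_2)² = 12.2
δm = √(14.5) = 3.81 g
m = 18.2 g.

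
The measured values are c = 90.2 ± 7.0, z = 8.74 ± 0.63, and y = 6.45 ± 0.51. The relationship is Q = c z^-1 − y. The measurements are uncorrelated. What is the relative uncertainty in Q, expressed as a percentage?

Let p = c·z^-1 = 10.3. δp/p = √((1·δc/c)² + (-1·δz/z)²) = √(0.00602 + 0.00520) = 0.106, so δp = 1.09.
Q = p − y: δQ = √(δp² + δy²) = √(1.19 + 0.260) = 1.21
Q = 3.87, so δQ/Q = 1.21/3.87 = 0.312.

31.2%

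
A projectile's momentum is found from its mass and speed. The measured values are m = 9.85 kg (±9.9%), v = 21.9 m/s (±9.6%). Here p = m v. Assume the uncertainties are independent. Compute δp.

Since p is a product/quotient, work with relative uncertainties:
  (1·δm/m)² = (1×0.0990)² = 0.00980;  (1·δv/v)² = (1×0.0960)² = 0.00922
δp/p = √(0.0190) = 0.138
p = 216 kg·m/s, so δp = 0.138 × 216 = 29.7 kg·m/s.

29.7 kg·m/s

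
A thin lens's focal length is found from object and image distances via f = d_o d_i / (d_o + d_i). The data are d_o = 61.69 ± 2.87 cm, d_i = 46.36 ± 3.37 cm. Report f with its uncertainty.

∂f/∂d_o = (d_i/(d_o+d_i))² = 0.184;  ∂f/∂d_i = (d_o/(d_o+d_i))² = 0.326
δf = √((∂f/∂d_o · δd_o)² + (∂f/∂d_i · δd_i)²) = √(0.279 + 1.21) = 1.22 cm
f = 26.47 cm.

26.47 ± 1.22 cm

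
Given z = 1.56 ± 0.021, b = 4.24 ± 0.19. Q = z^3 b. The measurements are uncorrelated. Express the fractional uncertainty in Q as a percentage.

Since Q is a product/quotient, work with relative uncertainties:
  (3·δz/z)² = (3×0.0135)² = 0.00163;  (1·δb/b)² = (1×0.0448)² = 0.00201
δQ/Q = √(0.00364) = 0.0603

6.03%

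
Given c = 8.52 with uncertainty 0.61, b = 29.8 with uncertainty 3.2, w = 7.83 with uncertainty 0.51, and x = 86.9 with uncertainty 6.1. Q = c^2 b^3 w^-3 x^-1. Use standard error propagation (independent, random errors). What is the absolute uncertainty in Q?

For a monomial Q ∝ c^2, b^3, w^-3, x^-1, fractional errors add in quadrature:
  (2·δc/c)² = (2×0.0716)² = 0.0205;  (3·δb/b)² = (3×0.107)² = 0.104;  (-3·δw/w)² = (-3×0.0651)² = 0.0382;  (-1·δx/x)² = (-1×0.0702)² = 0.00493
δQ/Q = √(0.167) = 0.409
Q = 46.0, so δQ = 0.409 × 46.0 = 18.8.

18.8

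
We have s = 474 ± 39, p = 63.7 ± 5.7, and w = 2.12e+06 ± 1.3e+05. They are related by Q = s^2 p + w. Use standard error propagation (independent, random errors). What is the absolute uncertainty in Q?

2.68e+06

Let h = s^2·p = 1.43e+07. δh/h = √((2·δs/s)² + (1·δp/p)²) = √(0.0271 + 0.00801) = 0.187, so δh = 2.68e+06.
Q = h + w: δQ = √(δh² + δw²) = √(7.19e+12 + 1.69e+10) = 2.68e+06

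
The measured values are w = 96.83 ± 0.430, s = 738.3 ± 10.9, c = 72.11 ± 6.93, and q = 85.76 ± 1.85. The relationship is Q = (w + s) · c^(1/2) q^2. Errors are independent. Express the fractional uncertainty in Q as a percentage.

Let u = w + s = 835.1. δu = √(δw² + δs²) = √(0.185 + 119) = 10.9, so δu/u = 0.0131.
Q is then a monomial in u, c, q:
δQ/Q = √((δu/u)² + (½·δc/c)² + (2·δq/q)²) = √(0.000171 + 0.00231 + 0.00186) = 0.0659

6.59%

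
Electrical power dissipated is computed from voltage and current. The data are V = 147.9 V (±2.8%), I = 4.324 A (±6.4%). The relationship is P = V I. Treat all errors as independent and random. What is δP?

44.7 W

Products/powers → add relative errors in quadrature, weighted by exponent:
  (1·δV/V)² = (1×0.0280)² = 0.000784;  (1·δI/I)² = (1×0.0640)² = 0.00410
δP/P = √(0.00488) = 0.0699
P = 639.5 W, so δP = 0.0699 × 639.5 = 44.7 W.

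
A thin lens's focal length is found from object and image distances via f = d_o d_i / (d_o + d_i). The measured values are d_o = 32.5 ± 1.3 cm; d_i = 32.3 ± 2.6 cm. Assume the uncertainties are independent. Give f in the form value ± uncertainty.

16.2 ± 0.729 cm

∂f/∂d_o = (d_i/(d_o+d_i))² = 0.248;  ∂f/∂d_i = (d_o/(d_o+d_i))² = 0.252
δf = √((∂f/∂d_o · δd_o)² + (∂f/∂d_i · δd_i)²) = √(0.104 + 0.428) = 0.729 cm
f = 16.2 cm.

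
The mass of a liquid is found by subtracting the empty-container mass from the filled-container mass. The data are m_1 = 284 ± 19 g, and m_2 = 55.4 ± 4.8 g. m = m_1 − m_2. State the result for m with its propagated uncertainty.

Each term contributes (cᵢ δxᵢ)² to (δm)²:
  (δm_1)² = 361;  (δm_2)² = 23.0
δm = √(384) = 19.6 g
m = 229 g.

229 ± 19.6 g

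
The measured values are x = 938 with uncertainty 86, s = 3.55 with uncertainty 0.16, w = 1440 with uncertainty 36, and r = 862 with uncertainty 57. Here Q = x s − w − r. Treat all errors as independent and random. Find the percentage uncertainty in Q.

33.7%

Let p = x·s = 3330. δp/p = √((1·δx/x)² + (1·δs/s)²) = √(0.00841 + 0.00203) = 0.102, so δp = 340.
Q = p − w − r: δQ = √(δp² + δw² + δr²) = √(1.16e+05 + 1300 + 3250) = 347
Q = 1030, so δQ/Q = 347/1030 = 0.337.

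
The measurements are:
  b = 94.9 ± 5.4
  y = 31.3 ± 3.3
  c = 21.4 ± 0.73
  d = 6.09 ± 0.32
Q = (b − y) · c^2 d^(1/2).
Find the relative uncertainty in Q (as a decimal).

0.123

Let u = b − y = 63.6. δu = √(δb² + δy²) = √(29.2 + 10.9) = 6.33, so δu/u = 0.0995.
Q is then a monomial in u, c, d:
δQ/Q = √((δu/u)² + (2·δc/c)² + (½·δd/d)²) = √(0.00990 + 0.00465 + 0.000690) = 0.123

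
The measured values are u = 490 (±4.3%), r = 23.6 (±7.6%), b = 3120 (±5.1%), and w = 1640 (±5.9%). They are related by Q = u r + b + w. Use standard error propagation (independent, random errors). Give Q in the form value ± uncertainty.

Let p = u·r = 11600. δp/p = √((1·δu/u)² + (1·δr/r)²) = √(0.00185 + 0.00578) = 0.0873, so δp = 1010.
Q = p + b + w: δQ = √(δp² + δb² + δw²) = √(1.02e+06 + 25300 + 9360) = 1030
Q = 16300.

16300 ± 1030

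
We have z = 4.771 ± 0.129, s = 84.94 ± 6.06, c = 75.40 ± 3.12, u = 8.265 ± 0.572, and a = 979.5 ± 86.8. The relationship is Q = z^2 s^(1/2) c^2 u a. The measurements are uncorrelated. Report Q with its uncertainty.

(9.655 ± 1.49) × 10^9

Products/powers → add relative errors in quadrature, weighted by exponent:
  (2·δz/z)² = (2×0.0270)² = 0.00292;  (½·δs/s)² = (0.5×0.0713)² = 0.00127;  (2·δc/c)² = (2×0.0414)² = 0.00685;  (1·δu/u)² = (1×0.0692)² = 0.00479;  (1·δa/a)² = (1×0.0886)² = 0.00785
δQ/Q = √(0.0237) = 0.154
Q = 9.655e+09, so δQ = 0.154 × 9.655e+09 = 1.49e+09.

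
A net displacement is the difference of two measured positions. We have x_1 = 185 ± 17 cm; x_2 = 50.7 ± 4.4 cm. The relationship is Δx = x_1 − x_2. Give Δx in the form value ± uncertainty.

Δx is a linear combination, so absolute uncertainties add in quadrature:
  (δx_1)² = 289;  (δx_2)² = 19.4
δΔx = √(308) = 17.6 cm
Δx = 134 cm.

134 ± 17.6 cm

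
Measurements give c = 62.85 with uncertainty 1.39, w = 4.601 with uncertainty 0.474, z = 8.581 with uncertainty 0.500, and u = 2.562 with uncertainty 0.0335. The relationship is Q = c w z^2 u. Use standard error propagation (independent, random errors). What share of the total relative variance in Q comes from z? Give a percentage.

(δQ/Q)² = (1·δc/c)² + (1·δw/w)² + (2·δz/z)² + (1·δu/u)²
  c term: (1×0.0221)² = 0.000489
  w term: (1×0.103)² = 0.0106
  z term: (2×0.0583)² = 0.0136
  u term: (1×0.0131)² = 0.000171
Total = 0.0249. Share from z = 0.0136/0.0249 = 0.546.

54.6%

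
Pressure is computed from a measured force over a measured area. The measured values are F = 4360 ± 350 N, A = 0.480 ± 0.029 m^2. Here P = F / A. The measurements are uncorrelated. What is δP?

Products/powers → add relative errors in quadrature, weighted by exponent:
  (1·δF/F)² = (1×0.0803)² = 0.00644;  (-1·δA/A)² = (-1×0.0604)² = 0.00365
δP/P = √(0.0101) = 0.100
P = 9080 Pa, so δP = 0.100 × 9080 = 913 Pa.

913 Pa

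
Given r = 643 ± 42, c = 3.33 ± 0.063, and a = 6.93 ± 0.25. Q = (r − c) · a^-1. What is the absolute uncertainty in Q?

Let u = r − c = 640. δu = √(δr² + δc²) = √(1760 + 0.00397) = 42.0, so δu/u = 0.0657.
Q is then a monomial in u, a:
δQ/Q = √((δu/u)² + (-1·δa/a)²) = √(0.00431 + 0.00130) = 0.0749
Q = 92.3, so δQ = 0.0749 × 92.3 = 6.92.

6.92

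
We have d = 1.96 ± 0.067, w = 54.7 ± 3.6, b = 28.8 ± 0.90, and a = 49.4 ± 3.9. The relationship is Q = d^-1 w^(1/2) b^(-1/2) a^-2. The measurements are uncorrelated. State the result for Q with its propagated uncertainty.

(2.88 ± 0.477) × 10^-4

Each factor contributes (exponent × relative error)² to (δQ/Q)²:
  (-1·δd/d)² = (-1×0.0342)² = 0.00117;  (½·δw/w)² = (0.5×0.0658)² = 0.00108;  (−½·δb/b)² = (-0.5×0.0312)² = 0.000244;  (-2·δa/a)² = (-2×0.0789)² = 0.0249
δQ/Q = √(0.0274) = 0.166
Q = 0.000288, so δQ = 0.166 × 0.000288 = 4.77e-05.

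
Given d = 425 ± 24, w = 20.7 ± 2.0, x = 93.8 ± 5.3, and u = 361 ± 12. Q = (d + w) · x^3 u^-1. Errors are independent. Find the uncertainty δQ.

1.84e+05

Let h = d + w = 446. δh = √(δd² + δw²) = √(576 + 4.00) = 24.1, so δh/h = 0.0540.
Q is then a monomial in h, x, u:
δQ/Q = √((δh/h)² + (3·δx/x)² + (-1·δu/u)²) = √(0.00292 + 0.0287 + 0.00110) = 0.181
Q = 1.02e+06, so δQ = 0.181 × 1.02e+06 = 1.84e+05.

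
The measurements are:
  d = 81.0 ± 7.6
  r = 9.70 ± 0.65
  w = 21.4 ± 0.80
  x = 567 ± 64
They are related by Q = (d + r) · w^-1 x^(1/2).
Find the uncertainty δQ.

Let u = d + r = 90.7. δu = √(δd² + δr²) = √(57.8 + 0.423) = 7.63, so δu/u = 0.0841.
Q is then a monomial in u, w, x:
δQ/Q = √((δu/u)² + (-1·δw/w)² + (½·δx/x)²) = √(0.00707 + 0.00140 + 0.00319) = 0.108
Q = 101, so δQ = 0.108 × 101 = 10.9.

10.9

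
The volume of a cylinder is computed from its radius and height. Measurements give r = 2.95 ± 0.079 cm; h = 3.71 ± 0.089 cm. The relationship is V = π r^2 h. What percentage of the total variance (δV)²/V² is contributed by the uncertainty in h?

16.7%

(δV/V)² = (2·δr/r)² + (1·δh/h)²
  r term: (2×0.0268)² = 0.00287
  h term: (1×0.0240)² = 0.000575
Total = 0.00344. Share from h = 0.000575/0.00344 = 0.167.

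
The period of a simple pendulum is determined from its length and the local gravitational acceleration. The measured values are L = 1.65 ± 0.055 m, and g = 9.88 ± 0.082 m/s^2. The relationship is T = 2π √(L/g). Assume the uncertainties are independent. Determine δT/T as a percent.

Each factor contributes (exponent × relative error)² to (δT/T)²:
  (½·δL/L)² = (0.5×0.0333)² = 0.000278;  (−½·δg/g)² = (-0.5×0.00830)² = 1.72e-05
δT/T = √(0.000295) = 0.0172

1.72%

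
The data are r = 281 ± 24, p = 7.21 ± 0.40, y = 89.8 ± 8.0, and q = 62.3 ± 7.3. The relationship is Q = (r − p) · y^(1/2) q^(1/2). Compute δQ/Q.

0.114

Let u = r − p = 274. δu = √(δr² + δp²) = √(576 + 0.160) = 24.0, so δu/u = 0.0877.
Q is then a monomial in u, y, q:
δQ/Q = √((δu/u)² + (½·δy/y)² + (½·δq/q)²) = √(0.00769 + 0.00198 + 0.00343) = 0.114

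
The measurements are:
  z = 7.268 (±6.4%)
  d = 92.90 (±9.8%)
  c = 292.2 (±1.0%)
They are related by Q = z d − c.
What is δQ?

79.1

Let p = z·d = 675.2. δp/p = √((1·δz/z)² + (1·δd/d)²) = √(0.00410 + 0.00960) = 0.117, so δp = 79.0.
Q = p − c: δQ = √(δp² + δc²) = √(6250 + 8.54) = 79.1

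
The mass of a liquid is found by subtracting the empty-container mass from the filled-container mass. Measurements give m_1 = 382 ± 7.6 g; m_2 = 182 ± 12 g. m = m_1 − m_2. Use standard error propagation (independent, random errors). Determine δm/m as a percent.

7.10%

Each term contributes (cᵢ δxᵢ)² to (δm)²:
  (δm_1)² = 57.8;  (δm_2)² = 144
δm = √(202) = 14.2 g
m = 200 g, so δm/m = 14.2/200 = 0.0710.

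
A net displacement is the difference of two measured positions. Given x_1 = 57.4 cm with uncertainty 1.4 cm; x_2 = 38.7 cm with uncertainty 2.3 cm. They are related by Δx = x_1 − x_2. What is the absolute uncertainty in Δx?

Each term contributes (cᵢ δxᵢ)² to (δΔx)²:
  (δx_1)² = 1.96;  (δx_2)² = 5.29
δΔx = √(7.25) = 2.69 cm

2.69 cm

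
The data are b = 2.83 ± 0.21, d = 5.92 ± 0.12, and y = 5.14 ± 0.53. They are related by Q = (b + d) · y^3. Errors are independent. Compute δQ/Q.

Let u = b + d = 8.75. δu = √(δb² + δd²) = √(0.0441 + 0.0144) = 0.242, so δu/u = 0.0276.
Q is then a monomial in u, y:
δQ/Q = √((δu/u)² + (3·δy/y)²) = √(0.000764 + 0.0957) = 0.311

0.311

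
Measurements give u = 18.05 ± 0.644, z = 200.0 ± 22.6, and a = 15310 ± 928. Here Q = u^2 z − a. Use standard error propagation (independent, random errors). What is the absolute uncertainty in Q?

Let p = u^2·z = 65160. δp/p = √((2·δu/u)² + (1·δz/z)²) = √(0.00509 + 0.0128) = 0.134, so δp = 8710.
Q = p − a: δQ = √(δp² + δa²) = √(7.58e+07 + 8.61e+05) = 8760

8760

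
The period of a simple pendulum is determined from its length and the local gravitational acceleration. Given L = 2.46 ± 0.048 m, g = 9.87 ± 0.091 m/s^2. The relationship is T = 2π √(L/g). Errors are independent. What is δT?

For a monomial T ∝ L^(1/2), g^(-1/2), fractional errors add in quadrature:
  (½·δL/L)² = (0.5×0.0195)² = 9.52e-05;  (−½·δg/g)² = (-0.5×0.00922)² = 2.13e-05
δT/T = √(0.000116) = 0.0108
T = 3.14 s, so δT = 0.0108 × 3.14 = 0.0338 s.

0.0338 s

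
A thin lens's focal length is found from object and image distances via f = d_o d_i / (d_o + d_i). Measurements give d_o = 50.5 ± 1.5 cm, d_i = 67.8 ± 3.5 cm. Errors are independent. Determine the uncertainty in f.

∂f/∂d_o = (d_i/(d_o+d_i))² = 0.328;  ∂f/∂d_i = (d_o/(d_o+d_i))² = 0.182
δf = √((∂f/∂d_o · δd_o)² + (∂f/∂d_i · δd_i)²) = √(0.243 + 0.407) = 0.806 cm

0.806 cm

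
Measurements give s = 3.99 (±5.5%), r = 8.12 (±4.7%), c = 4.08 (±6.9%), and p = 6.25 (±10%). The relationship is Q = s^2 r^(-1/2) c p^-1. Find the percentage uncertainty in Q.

For a monomial Q ∝ s^2, r^(-1/2), c, p^-1, fractional errors add in quadrature:
  (2·δs/s)² = (2×0.0550)² = 0.0121;  (−½·δr/r)² = (-0.5×0.0470)² = 0.000552;  (1·δc/c)² = (1×0.0690)² = 0.00476;  (-1·δp/p)² = (-1×0.100)² = 0.0100
δQ/Q = √(0.0274) = 0.166

16.6%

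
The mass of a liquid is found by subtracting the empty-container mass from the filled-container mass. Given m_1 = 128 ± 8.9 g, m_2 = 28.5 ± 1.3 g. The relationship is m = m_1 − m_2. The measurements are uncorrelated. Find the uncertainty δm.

8.99 g

m is a linear combination, so absolute uncertainties add in quadrature:
  (δm_1)² = 79.2;  (δm_2)² = 1.69
δm = √(80.9) = 8.99 g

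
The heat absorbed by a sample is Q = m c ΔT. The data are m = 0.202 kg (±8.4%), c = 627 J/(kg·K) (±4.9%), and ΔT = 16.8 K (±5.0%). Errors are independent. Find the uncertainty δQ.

Products/powers → add relative errors in quadrature, weighted by exponent:
  (1·δm/m)² = (1×0.0840)² = 0.00706;  (1·δc/c)² = (1×0.0490)² = 0.00240;  (1·δΔT/ΔT)² = (1×0.0500)² = 0.00250
δQ/Q = √(0.0120) = 0.109
Q = 2130 J, so δQ = 0.109 × 2130 = 233 J.

233 J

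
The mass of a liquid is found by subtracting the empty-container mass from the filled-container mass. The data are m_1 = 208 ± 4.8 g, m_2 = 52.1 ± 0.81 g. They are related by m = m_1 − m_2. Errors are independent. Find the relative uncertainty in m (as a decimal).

0.0312

Absolute uncertainties add in quadrature for a linear combination:
  (δm_1)² = 23.0;  (δm_2)² = 0.656
δm = √(23.7) = 4.87 g
m = 156 g, so δm/m = 4.87/156 = 0.0312.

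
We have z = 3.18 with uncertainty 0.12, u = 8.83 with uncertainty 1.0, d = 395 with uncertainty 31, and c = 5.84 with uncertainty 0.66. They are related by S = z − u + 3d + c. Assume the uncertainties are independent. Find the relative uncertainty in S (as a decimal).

S is a linear combination, so absolute uncertainties add in quadrature:
  (δz)² = 0.0144;  (δu)² = 1.00;  (3·δd)² = 8650;  (δc)² = 0.436
δS = √(8650) = 93.0
S = 1190, so δS/S = 93.0/1190 = 0.0785.

0.0785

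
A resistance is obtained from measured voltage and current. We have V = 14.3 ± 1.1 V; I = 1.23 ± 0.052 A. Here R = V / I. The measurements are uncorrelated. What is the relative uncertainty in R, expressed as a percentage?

8.78%

For a monomial R ∝ V, I^-1, fractional errors add in quadrature:
  (1·δV/V)² = (1×0.0769)² = 0.00592;  (-1·δI/I)² = (-1×0.0423)² = 0.00179
δR/R = √(0.00770) = 0.0878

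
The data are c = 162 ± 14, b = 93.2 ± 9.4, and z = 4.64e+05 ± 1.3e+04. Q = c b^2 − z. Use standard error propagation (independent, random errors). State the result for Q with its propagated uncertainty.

Let p = c·b^2 = 1.41e+06. δp/p = √((1·δc/c)² + (2·δb/b)²) = √(0.00747 + 0.0407) = 0.219, so δp = 3.09e+05.
Q = p − z: δQ = √(δp² + δz²) = √(9.54e+10 + 1.69e+08) = 3.09e+05
Q = 9.43e+05.

(9.43 ± 3.09) × 10^5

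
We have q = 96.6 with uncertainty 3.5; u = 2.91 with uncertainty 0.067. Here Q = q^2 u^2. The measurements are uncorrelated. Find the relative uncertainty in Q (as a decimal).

0.0859

Relative error in a monomial: (δQ/Q)² = Σ (nᵢ · δxᵢ/xᵢ)².
  (2·δq/q)² = (2×0.0362)² = 0.00525;  (2·δu/u)² = (2×0.0230)² = 0.00212
δQ/Q = √(0.00737) = 0.0859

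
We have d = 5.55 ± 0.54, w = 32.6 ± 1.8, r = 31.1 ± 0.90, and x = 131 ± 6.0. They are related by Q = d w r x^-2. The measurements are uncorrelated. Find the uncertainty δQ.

0.0484

Each factor contributes (exponent × relative error)² to (δQ/Q)²:
  (1·δd/d)² = (1×0.0973)² = 0.00947;  (1·δw/w)² = (1×0.0552)² = 0.00305;  (1·δr/r)² = (1×0.0289)² = 0.000837;  (-2·δx/x)² = (-2×0.0458)² = 0.00839
δQ/Q = √(0.0217) = 0.147
Q = 0.328, so δQ = 0.147 × 0.328 = 0.0484.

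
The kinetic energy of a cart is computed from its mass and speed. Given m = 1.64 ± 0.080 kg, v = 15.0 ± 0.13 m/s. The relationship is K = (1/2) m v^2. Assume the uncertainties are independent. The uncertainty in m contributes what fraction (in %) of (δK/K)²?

88.8%

(δK/K)² = (1·δm/m)² + (2·δv/v)²
  m term: (1×0.0488)² = 0.00238
  v term: (2×0.00867)² = 0.000300
Total = 0.00268. Share from m = 0.00238/0.00268 = 0.888.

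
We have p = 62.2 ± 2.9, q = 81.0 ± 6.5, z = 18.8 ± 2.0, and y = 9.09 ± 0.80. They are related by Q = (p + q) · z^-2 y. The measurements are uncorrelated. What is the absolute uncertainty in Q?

Let u = p + q = 143. δu = √(δp² + δq²) = √(8.41 + 42.2) = 7.12, so δu/u = 0.0497.
Q is then a monomial in u, z, y:
δQ/Q = √((δu/u)² + (-2·δz/z)² + (1·δy/y)²) = √(0.00247 + 0.0453 + 0.00775) = 0.236
Q = 3.68, so δQ = 0.236 × 3.68 = 0.868.

0.868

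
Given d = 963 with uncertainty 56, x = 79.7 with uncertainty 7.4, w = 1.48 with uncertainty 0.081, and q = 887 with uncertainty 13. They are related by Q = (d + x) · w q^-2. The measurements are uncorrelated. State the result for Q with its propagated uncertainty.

Let u = d + x = 1040. δu = √(δd² + δx²) = √(3140 + 54.8) = 56.5, so δu/u = 0.0542.
Q is then a monomial in u, w, q:
δQ/Q = √((δu/u)² + (1·δw/w)² + (-2·δq/q)²) = √(0.00293 + 0.00300 + 0.000859) = 0.0824
Q = 0.00196, so δQ = 0.0824 × 0.00196 = 0.000162.

0.00196 ± 0.000162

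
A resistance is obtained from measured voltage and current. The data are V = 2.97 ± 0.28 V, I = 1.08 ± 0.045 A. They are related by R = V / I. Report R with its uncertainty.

2.75 ± 0.283 Ω

R is a product of powers, so relative uncertainties combine in quadrature:
  (1·δV/V)² = (1×0.0943)² = 0.00889;  (-1·δI/I)² = (-1×0.0417)² = 0.00174
δR/R = √(0.0106) = 0.103
R = 2.75 Ω, so δR = 0.103 × 2.75 = 0.283 Ω.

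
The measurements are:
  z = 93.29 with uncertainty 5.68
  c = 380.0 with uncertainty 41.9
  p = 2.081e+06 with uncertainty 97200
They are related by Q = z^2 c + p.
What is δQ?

Let w = z^2·c = 3.307e+06. δw/w = √((2·δz/z)² + (1·δc/c)²) = √(0.0148 + 0.0122) = 0.164, so δw = 5.43e+05.
Q = w + p: δQ = √(δw² + δp²) = √(2.95e+11 + 9.45e+09) = 5.52e+05

5.52e+05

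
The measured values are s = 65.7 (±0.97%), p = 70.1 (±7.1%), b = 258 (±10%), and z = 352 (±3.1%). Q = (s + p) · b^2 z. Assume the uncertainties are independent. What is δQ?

6.55e+08

Let u = s + p = 136. δu = √(δs² + δp²) = √(0.406 + 24.8) = 5.02, so δu/u = 0.0369.
Q is then a monomial in u, b, z:
δQ/Q = √((δu/u)² + (2·δb/b)² + (1·δz/z)²) = √(0.00137 + 0.0400 + 0.000961) = 0.206
Q = 3.18e+09, so δQ = 0.206 × 3.18e+09 = 6.55e+08.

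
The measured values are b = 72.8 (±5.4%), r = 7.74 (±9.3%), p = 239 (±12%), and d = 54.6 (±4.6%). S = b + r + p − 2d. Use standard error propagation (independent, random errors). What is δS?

For a sum/difference, combine absolute errors in quadrature:
  (δb)² = 15.5;  (δr)² = 0.518;  (δp)² = 823;  (2·δd)² = 25.2
δS = √(864) = 29.4

29.4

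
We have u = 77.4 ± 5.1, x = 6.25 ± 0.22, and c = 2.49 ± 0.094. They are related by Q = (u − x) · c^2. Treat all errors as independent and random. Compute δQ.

45.9

Let w = u − x = 71.2. δw = √(δu² + δx²) = √(26.0 + 0.0484) = 5.10, so δw/w = 0.0717.
Q is then a monomial in w, c:
δQ/Q = √((δw/w)² + (2·δc/c)²) = √(0.00515 + 0.00570) = 0.104
Q = 441, so δQ = 0.104 × 441 = 45.9.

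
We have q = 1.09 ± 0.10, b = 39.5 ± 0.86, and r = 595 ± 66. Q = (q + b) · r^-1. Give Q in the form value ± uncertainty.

0.0682 ± 0.00771

Let u = q + b = 40.6. δu = √(δq² + δb²) = √(0.0100 + 0.740) = 0.866, so δu/u = 0.0213.
Q is then a monomial in u, r:
δQ/Q = √((δu/u)² + (-1·δr/r)²) = √(0.000455 + 0.0123) = 0.113
Q = 0.0682, so δQ = 0.113 × 0.0682 = 0.00771.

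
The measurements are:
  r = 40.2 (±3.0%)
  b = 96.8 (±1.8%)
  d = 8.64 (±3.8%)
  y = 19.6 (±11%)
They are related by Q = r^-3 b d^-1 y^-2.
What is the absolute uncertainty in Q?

1.08e-07

Each factor contributes (exponent × relative error)² to (δQ/Q)²:
  (-3·δr/r)² = (-3×0.0300)² = 0.00810;  (1·δb/b)² = (1×0.0180)² = 0.000324;  (-1·δd/d)² = (-1×0.0380)² = 0.00144;  (-2·δy/y)² = (-2×0.110)² = 0.0484
δQ/Q = √(0.0583) = 0.241
Q = 4.49e-07, so δQ = 0.241 × 4.49e-07 = 1.08e-07.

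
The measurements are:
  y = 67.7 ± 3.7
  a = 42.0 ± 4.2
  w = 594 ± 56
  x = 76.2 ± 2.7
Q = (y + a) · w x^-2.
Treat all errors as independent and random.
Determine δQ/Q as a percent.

Let u = y + a = 110. δu = √(δy² + δa²) = √(13.7 + 17.6) = 5.60, so δu/u = 0.0510.
Q is then a monomial in u, w, x:
δQ/Q = √((δu/u)² + (1·δw/w)² + (-2·δx/x)²) = √(0.00260 + 0.00889 + 0.00502) = 0.129

12.9%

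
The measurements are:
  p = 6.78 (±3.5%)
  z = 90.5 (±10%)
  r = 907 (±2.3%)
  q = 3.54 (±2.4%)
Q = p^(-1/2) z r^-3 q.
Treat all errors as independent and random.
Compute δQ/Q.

Since Q is a product/quotient, work with relative uncertainties:
  (−½·δp/p)² = (-0.5×0.0350)² = 0.000306;  (1·δz/z)² = (1×0.100)² = 0.0100;  (-3·δr/r)² = (-3×0.0230)² = 0.00476;  (1·δq/q)² = (1×0.0240)² = 0.000576
δQ/Q = √(0.0156) = 0.125

0.125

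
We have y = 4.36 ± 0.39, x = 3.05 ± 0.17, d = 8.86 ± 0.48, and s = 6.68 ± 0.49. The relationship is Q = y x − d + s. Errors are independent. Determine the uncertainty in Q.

Let p = y·x = 13.3. δp/p = √((1·δy/y)² + (1·δx/x)²) = √(0.00800 + 0.00311) = 0.105, so δp = 1.40.
Q = p − d + s: δQ = √(δp² + δd² + δs²) = √(1.96 + 0.230 + 0.240) = 1.56

1.56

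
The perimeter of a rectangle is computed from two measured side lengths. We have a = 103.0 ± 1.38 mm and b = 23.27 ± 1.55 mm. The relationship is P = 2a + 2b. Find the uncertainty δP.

For a sum/difference, combine absolute errors in quadrature:
  (2·δa)² = 7.62;  (2·δb)² = 9.61
δP = √(17.2) = 4.15 mm

4.15 mm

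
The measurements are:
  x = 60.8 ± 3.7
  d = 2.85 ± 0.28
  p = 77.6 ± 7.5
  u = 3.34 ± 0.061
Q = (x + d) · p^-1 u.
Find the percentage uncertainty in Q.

11.4%

Let w = x + d = 63.6. δw = √(δx² + δd²) = √(13.7 + 0.0784) = 3.71, so δw/w = 0.0583.
Q is then a monomial in w, p, u:
δQ/Q = √((δw/w)² + (-1·δp/p)² + (1·δu/u)²) = √(0.00340 + 0.00934 + 0.000334) = 0.114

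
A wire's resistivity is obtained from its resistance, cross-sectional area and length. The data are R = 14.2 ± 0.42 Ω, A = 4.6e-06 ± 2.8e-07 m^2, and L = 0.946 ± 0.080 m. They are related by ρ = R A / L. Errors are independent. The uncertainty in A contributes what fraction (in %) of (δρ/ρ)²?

31.6%

(δρ/ρ)² = (1·δR/R)² + (1·δA/A)² + (-1·δL/L)²
  R term: (1×0.0296)² = 0.000875
  A term: (1×0.0609)² = 0.00371
  L term: (-1×0.0846)² = 0.00715
Total = 0.0117. Share from A = 0.00371/0.0117 = 0.316.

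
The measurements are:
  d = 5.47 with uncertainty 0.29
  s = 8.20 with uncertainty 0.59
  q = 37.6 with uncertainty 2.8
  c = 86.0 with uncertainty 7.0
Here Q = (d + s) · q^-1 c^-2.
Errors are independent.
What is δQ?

9.11e-06

Let u = d + s = 13.7. δu = √(δd² + δs²) = √(0.0841 + 0.348) = 0.657, so δu/u = 0.0481.
Q is then a monomial in u, q, c:
δQ/Q = √((δu/u)² + (-1·δq/q)² + (-2·δc/c)²) = √(0.00231 + 0.00555 + 0.0265) = 0.185
Q = 4.92e-05, so δQ = 0.185 × 4.92e-05 = 9.11e-06.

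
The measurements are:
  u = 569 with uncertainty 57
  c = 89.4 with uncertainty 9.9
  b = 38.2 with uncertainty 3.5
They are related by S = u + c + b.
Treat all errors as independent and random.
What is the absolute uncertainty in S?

58.0

Sums and differences: (δS)² = Σ (cᵢ δxᵢ)².
  (δu)² = 3250;  (δc)² = 98.0;  (δb)² = 12.2
δS = √(3360) = 58.0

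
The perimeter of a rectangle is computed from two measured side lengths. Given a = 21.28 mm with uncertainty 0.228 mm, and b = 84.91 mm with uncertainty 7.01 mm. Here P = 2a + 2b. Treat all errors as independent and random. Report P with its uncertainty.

P is a linear combination, so absolute uncertainties add in quadrature:
  (2·δa)² = 0.208;  (2·δb)² = 197
δP = √(197) = 14.0 mm
P = 212.4 mm.

212.4 ± 14.0 mm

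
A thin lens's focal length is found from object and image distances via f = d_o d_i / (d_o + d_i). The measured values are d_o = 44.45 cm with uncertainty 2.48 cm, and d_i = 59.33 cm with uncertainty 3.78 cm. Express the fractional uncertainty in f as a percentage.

∂f/∂d_o = (d_i/(d_o+d_i))² = 0.327;  ∂f/∂d_i = (d_o/(d_o+d_i))² = 0.183
δf = √((∂f/∂d_o · δd_o)² + (∂f/∂d_i · δd_i)²) = √(0.657 + 0.481) = 1.07 cm
f = 25.41 cm, so δf/f = 1.07/25.41 = 0.0420.

4.20%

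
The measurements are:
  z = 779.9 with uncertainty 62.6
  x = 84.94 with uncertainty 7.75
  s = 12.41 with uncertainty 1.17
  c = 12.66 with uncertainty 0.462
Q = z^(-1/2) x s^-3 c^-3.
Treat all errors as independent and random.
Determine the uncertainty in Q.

Since Q is a product/quotient, work with relative uncertainties:
  (−½·δz/z)² = (-0.5×0.0803)² = 0.00161;  (1·δx/x)² = (1×0.0912)² = 0.00832;  (-3·δs/s)² = (-3×0.0943)² = 0.0800;  (-3·δc/c)² = (-3×0.0365)² = 0.0120
δQ/Q = √(0.102) = 0.319
Q = 7.843e-07, so δQ = 0.319 × 7.843e-07 = 2.5e-07.

2.5e-07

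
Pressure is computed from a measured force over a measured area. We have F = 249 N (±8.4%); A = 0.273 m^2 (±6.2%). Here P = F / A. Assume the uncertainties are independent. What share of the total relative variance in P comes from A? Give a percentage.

35.3%

(δP/P)² = (1·δF/F)² + (-1·δA/A)²
  F term: (1×0.0840)² = 0.00706
  A term: (-1×0.0620)² = 0.00384
Total = 0.0109. Share from A = 0.00384/0.0109 = 0.353.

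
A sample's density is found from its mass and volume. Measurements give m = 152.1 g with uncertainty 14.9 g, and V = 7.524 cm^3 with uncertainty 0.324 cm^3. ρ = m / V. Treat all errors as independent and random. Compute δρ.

2.16 g/cm^3

ρ is a product of powers, so relative uncertainties combine in quadrature:
  (1·δm/m)² = (1×0.0980)² = 0.00960;  (-1·δV/V)² = (-1×0.0431)² = 0.00185
δρ/ρ = √(0.0115) = 0.107
ρ = 20.22 g/cm^3, so δρ = 0.107 × 20.22 = 2.16 g/cm^3.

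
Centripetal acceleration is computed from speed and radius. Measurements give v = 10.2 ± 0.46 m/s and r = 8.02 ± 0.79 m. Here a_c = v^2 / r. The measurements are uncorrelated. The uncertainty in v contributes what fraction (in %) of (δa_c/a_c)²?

(δa_c/a_c)² = (2·δv/v)² + (-1·δr/r)²
  v term: (2×0.0451)² = 0.00814
  r term: (-1×0.0985)² = 0.00970
Total = 0.0178. Share from v = 0.00814/0.0178 = 0.456.

45.6%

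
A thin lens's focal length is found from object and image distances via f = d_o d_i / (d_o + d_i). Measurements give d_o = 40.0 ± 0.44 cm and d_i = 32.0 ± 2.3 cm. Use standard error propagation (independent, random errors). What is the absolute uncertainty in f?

0.715 cm

∂f/∂d_o = (d_i/(d_o+d_i))² = 0.198;  ∂f/∂d_i = (d_o/(d_o+d_i))² = 0.309
δf = √((∂f/∂d_o · δd_o)² + (∂f/∂d_i · δd_i)²) = √(0.00755 + 0.504) = 0.715 cm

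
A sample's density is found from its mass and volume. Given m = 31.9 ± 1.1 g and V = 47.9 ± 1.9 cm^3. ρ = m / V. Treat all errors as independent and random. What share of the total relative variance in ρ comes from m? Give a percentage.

(δρ/ρ)² = (1·δm/m)² + (-1·δV/V)²
  m term: (1×0.0345)² = 0.00119
  V term: (-1×0.0397)² = 0.00157
Total = 0.00276. Share from m = 0.00119/0.00276 = 0.430.

43.0%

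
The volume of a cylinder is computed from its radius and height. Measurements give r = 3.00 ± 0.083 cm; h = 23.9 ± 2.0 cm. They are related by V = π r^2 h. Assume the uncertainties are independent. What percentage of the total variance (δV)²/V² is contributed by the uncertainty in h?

(δV/V)² = (2·δr/r)² + (1·δh/h)²
  r term: (2×0.0277)² = 0.00306
  h term: (1×0.0837)² = 0.00700
Total = 0.0101. Share from h = 0.00700/0.0101 = 0.696.

69.6%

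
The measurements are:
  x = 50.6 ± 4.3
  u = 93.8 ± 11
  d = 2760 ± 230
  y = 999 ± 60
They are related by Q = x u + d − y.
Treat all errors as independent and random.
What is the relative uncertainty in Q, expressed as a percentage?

11.2%

Let p = x·u = 4750. δp/p = √((1·δx/x)² + (1·δu/u)²) = √(0.00722 + 0.0138) = 0.145, so δp = 687.
Q = p + d − y: δQ = √(δp² + δd² + δy²) = √(4.72e+05 + 52900 + 3600) = 727
Q = 6510, so δQ/Q = 727/6510 = 0.112.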